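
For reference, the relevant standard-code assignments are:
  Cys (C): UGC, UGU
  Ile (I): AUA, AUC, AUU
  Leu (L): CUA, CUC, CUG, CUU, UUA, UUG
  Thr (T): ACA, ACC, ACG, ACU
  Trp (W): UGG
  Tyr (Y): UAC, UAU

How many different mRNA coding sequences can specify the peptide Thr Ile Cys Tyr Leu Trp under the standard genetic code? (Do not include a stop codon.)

288

Thr: 4 codons.
Ile: 3 codons.
Cys: 2 codons.
Tyr: 2 codons.
Leu: 6 codons.
Trp: 1 codon.
4 × 3 × 2 × 2 × 6 × 1 = 288.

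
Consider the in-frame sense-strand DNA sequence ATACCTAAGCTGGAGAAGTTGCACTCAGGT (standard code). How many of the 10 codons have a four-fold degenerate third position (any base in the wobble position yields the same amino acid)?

Codon 1 ATA (Ile): third position 3-fold.
Codon 2 CCT (Pro): third position 4-fold.
Codon 3 AAG (Lys): third position 2-fold.
Codon 4 CTG (Leu): third position 4-fold.
Codon 5 GAG (Glu): third position 2-fold.
Codon 6 AAG (Lys): third position 2-fold.
Codon 7 TTG (Leu): third position 2-fold.
Codon 8 CAC (His): third position 2-fold.
Codon 9 TCA (Ser): third position 4-fold.
Codon 10 GGT (Gly): third position 4-fold.
Four-fold degenerate third positions: 4.

4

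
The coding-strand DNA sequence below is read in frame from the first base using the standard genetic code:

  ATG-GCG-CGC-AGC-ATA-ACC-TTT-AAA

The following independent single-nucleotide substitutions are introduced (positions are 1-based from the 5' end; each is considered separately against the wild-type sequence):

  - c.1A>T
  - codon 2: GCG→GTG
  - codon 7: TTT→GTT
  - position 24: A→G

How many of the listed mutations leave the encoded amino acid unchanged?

Codon 1: ATG (Met) → TTG (Leu) — missense.
Codon 2: GCG (Ala) → GTG (Val) — missense.
Codon 7: TTT (Phe) → GTT (Val) — missense.
Codon 8: AAA (Lys) → AAG (Lys) — synonymous.
Synonymous: 1 of 4.

1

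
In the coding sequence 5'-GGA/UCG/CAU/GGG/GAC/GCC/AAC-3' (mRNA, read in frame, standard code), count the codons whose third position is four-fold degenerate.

4

Codon 1 GGA (Gly): third position 4-fold.
Codon 2 UCG (Ser): third position 4-fold.
Codon 3 CAU (His): third position 2-fold.
Codon 4 GGG (Gly): third position 4-fold.
Codon 5 GAC (Asp): third position 2-fold.
Codon 6 GCC (Ala): third position 4-fold.
Codon 7 AAC (Asn): third position 2-fold.
Four-fold degenerate third positions: 4.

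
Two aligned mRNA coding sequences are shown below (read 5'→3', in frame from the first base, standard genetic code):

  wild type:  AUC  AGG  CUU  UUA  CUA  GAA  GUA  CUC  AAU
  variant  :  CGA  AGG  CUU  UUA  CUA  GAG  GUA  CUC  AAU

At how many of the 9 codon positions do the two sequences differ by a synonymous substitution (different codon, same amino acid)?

1

Codon 1: AUC Ile / CGA Arg — nonsynonymous.
Codon 2: AGG Arg / AGG Arg — identical.
Codon 3: CUU Leu / CUU Leu — identical.
Codon 4: UUA Leu / UUA Leu — identical.
Codon 5: CUA Leu / CUA Leu — identical.
Codon 6: GAA Glu / GAG Glu — synonymous.
Codon 7: GUA Val / GUA Val — identical.
Codon 8: CUC Leu / CUC Leu — identical.
Codon 9: AAU Asn / AAU Asn — identical.
Synonymous differences: 1.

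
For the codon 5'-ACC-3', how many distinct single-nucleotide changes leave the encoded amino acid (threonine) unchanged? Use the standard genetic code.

3

Position 1: none → 0 synonymous.
Position 2: none → 0 synonymous.
Position 3: ACU, ACA, ACG → 3 synonymous.
Total: 0 + 0 + 3 = 3.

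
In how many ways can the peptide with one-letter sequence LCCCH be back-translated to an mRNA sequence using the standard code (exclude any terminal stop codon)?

96

Leu: 6 codons.
Cys: 2 codons.
Cys: 2 codons.
Cys: 2 codons.
His: 2 codons.
6 × 2 × 2 × 2 × 2 = 96.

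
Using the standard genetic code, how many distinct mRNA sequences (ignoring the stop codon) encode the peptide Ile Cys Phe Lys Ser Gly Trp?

576

Ile: 3 codons.
Cys: 2 codons.
Phe: 2 codons.
Lys: 2 codons.
Ser: 6 codons.
Gly: 4 codons.
Trp: 1 codon.
3 × 2 × 2 × 2 × 6 × 4 × 1 = 576.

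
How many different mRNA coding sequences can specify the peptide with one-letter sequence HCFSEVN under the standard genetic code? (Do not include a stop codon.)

768

His: 2 codons.
Cys: 2 codons.
Phe: 2 codons.
Ser: 6 codons.
Glu: 2 codons.
Val: 4 codons.
Asn: 2 codons.
2 × 2 × 2 × 6 × 2 × 4 × 2 = 768.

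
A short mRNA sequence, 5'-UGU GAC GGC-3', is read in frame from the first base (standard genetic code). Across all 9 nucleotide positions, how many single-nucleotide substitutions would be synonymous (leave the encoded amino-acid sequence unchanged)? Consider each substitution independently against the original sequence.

Codon 1 (UGU, Cys): 1 synonymous substitution.
Codon 2 (GAC, Asp): 1 synonymous substitution.
Codon 3 (GGC, Gly): 3 synonymous substitutions.
Total: 1 + 1 + 3 = 5.

5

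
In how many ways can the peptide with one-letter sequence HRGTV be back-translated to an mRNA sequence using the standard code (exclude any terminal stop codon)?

His: 2 codons.
Arg: 6 codons.
Gly: 4 codons.
Thr: 4 codons.
Val: 4 codons.
2 × 6 × 4 × 4 × 4 = 768.

768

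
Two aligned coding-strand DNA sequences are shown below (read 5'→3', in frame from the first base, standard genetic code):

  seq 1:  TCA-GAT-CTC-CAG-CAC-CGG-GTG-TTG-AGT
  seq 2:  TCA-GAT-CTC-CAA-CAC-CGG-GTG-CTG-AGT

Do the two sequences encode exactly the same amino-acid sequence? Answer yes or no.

Codon 1: TCA Ser / TCA Ser — identical.
Codon 2: GAT Asp / GAT Asp — identical.
Codon 3: CTC Leu / CTC Leu — identical.
Codon 4: CAG Gln / CAA Gln — synonymous.
Codon 5: CAC His / CAC His — identical.
Codon 6: CGG Arg / CGG Arg — identical.
Codon 7: GTG Val / GTG Val — identical.
Codon 8: TTG Leu / CTG Leu — synonymous.
Codon 9: AGT Ser / AGT Ser — identical.
Nonsynonymous differences: 0 → same protein.

yes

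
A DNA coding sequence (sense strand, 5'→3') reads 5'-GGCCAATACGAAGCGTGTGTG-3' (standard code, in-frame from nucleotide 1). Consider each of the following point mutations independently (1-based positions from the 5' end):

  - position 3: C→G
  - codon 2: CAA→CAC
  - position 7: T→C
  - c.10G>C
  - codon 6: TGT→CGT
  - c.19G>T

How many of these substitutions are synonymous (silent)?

1

Codon 1: GGC (Gly) → GGG (Gly) — synonymous.
Codon 2: CAA (Gln) → CAC (His) — missense.
Codon 3: TAC (Tyr) → CAC (His) — missense.
Codon 4: GAA (Glu) → CAA (Gln) — missense.
Codon 6: TGT (Cys) → CGT (Arg) — missense.
Codon 7: GTG (Val) → TTG (Leu) — missense.
Synonymous: 1 of 6.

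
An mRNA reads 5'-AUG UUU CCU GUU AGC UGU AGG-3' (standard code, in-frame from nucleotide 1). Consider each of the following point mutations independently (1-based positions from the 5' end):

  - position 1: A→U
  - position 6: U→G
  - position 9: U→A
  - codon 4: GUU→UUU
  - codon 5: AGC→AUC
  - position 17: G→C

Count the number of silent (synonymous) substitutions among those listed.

1

Codon 1: AUG (Met) → UUG (Leu) — missense.
Codon 2: UUU (Phe) → UUG (Leu) — missense.
Codon 3: CCU (Pro) → CCA (Pro) — synonymous.
Codon 4: GUU (Val) → UUU (Phe) — missense.
Codon 5: AGC (Ser) → AUC (Ile) — missense.
Codon 6: UGU (Cys) → UCU (Ser) — missense.
Synonymous: 1 of 6.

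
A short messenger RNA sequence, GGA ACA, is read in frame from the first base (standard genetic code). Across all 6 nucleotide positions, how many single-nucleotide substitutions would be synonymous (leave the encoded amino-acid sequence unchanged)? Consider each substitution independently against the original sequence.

Codon 1 (GGA, Gly): 3 synonymous substitutions.
Codon 2 (ACA, Thr): 3 synonymous substitutions.
Total: 3 + 3 = 6.

6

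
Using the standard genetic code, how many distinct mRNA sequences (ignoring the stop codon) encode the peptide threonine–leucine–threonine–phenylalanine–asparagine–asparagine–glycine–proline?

Thr: 4 codons.
Leu: 6 codons.
Thr: 4 codons.
Phe: 2 codons.
Asn: 2 codons.
Asn: 2 codons.
Gly: 4 codons.
Pro: 4 codons.
4 × 6 × 4 × 2 × 2 × 2 × 4 × 4 = 12288.

12288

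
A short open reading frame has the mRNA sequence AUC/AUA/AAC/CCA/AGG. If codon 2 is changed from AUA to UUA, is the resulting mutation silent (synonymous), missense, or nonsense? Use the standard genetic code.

missense

Position 4 falls in codon 2: AUA → Ile.
After the substitution the codon is UUA → Leu.
Ile ≠ Leu, so this is a missense mutation.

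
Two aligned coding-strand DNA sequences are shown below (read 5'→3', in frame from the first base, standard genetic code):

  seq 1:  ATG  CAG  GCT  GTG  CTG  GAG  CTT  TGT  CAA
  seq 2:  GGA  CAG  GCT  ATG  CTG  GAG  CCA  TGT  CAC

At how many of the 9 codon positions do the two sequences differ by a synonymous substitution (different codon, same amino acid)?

Codon 1: ATG Met / GGA Gly — nonsynonymous.
Codon 2: CAG Gln / CAG Gln — identical.
Codon 3: GCT Ala / GCT Ala — identical.
Codon 4: GTG Val / ATG Met — nonsynonymous.
Codon 5: CTG Leu / CTG Leu — identical.
Codon 6: GAG Glu / GAG Glu — identical.
Codon 7: CTT Leu / CCA Pro — nonsynonymous.
Codon 8: TGT Cys / TGT Cys — identical.
Codon 9: CAA Gln / CAC His — nonsynonymous.
Synonymous differences: 0.

0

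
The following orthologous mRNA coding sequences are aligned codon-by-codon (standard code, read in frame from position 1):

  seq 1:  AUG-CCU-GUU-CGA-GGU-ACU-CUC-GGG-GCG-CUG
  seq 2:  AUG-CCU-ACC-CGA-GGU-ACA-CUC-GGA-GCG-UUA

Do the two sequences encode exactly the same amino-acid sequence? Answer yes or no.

Codon 1: AUG Met / AUG Met — identical.
Codon 2: CCU Pro / CCU Pro — identical.
Codon 3: GUU Val / ACC Thr — nonsynonymous.
Codon 4: CGA Arg / CGA Arg — identical.
Codon 5: GGU Gly / GGU Gly — identical.
Codon 6: ACU Thr / ACA Thr — synonymous.
Codon 7: CUC Leu / CUC Leu — identical.
Codon 8: GGG Gly / GGA Gly — synonymous.
Codon 9: GCG Ala / GCG Ala — identical.
Codon 10: CUG Leu / UUA Leu — synonymous.
Nonsynonymous differences: 1 → different protein.

no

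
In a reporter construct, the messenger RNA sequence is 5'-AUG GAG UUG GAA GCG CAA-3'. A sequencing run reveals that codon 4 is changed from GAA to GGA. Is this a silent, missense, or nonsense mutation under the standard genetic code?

missense

Position 11 falls in codon 4: GAA → Glu.
After the substitution the codon is GGA → Gly.
Glu ≠ Gly, so this is a missense mutation.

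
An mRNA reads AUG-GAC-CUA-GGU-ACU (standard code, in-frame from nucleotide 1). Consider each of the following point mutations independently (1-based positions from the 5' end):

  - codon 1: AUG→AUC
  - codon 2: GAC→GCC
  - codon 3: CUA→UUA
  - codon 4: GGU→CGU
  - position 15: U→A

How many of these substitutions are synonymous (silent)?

Codon 1: AUG (Met) → AUC (Ile) — missense.
Codon 2: GAC (Asp) → GCC (Ala) — missense.
Codon 3: CUA (Leu) → UUA (Leu) — synonymous.
Codon 4: GGU (Gly) → CGU (Arg) — missense.
Codon 5: ACU (Thr) → ACA (Thr) — synonymous.
Synonymous: 2 of 5.

2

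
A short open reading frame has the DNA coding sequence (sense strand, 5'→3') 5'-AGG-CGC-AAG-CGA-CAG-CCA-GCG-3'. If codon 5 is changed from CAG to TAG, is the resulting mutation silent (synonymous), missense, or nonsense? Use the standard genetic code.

Position 13 falls in codon 5: CAG → Gln.
After the substitution the codon is TAG → Stop.
The new codon is a stop codon, so this is a nonsense mutation.

nonsense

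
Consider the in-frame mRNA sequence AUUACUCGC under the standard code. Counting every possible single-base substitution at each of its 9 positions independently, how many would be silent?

8

Codon 1 (AUU, Ile): 2 synonymous substitutions.
Codon 2 (ACU, Thr): 3 synonymous substitutions.
Codon 3 (CGC, Arg): 3 synonymous substitutions.
Total: 2 + 3 + 3 = 8.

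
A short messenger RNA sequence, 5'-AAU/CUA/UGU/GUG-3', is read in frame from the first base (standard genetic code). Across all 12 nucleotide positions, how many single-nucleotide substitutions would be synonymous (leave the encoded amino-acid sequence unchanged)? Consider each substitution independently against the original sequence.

9

Codon 1 (AAU, Asn): 1 synonymous substitution.
Codon 2 (CUA, Leu): 4 synonymous substitutions.
Codon 3 (UGU, Cys): 1 synonymous substitution.
Codon 4 (GUG, Val): 3 synonymous substitutions.
Total: 1 + 4 + 1 + 3 = 9.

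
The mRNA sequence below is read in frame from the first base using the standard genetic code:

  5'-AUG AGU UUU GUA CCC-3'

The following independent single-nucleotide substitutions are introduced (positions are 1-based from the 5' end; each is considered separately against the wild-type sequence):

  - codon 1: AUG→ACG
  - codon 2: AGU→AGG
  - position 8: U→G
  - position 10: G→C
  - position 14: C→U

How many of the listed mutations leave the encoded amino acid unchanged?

0

Codon 1: AUG (Met) → ACG (Thr) — missense.
Codon 2: AGU (Ser) → AGG (Arg) — missense.
Codon 3: UUU (Phe) → UGU (Cys) — missense.
Codon 4: GUA (Val) → CUA (Leu) — missense.
Codon 5: CCC (Pro) → CUC (Leu) — missense.
Synonymous: 0 of 5.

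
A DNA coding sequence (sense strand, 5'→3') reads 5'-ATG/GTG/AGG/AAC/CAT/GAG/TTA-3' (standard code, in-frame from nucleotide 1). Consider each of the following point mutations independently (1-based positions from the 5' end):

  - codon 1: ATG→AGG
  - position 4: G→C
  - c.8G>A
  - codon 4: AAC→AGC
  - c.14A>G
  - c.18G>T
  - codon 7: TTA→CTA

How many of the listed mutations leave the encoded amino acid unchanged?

Codon 1: ATG (Met) → AGG (Arg) — missense.
Codon 2: GTG (Val) → CTG (Leu) — missense.
Codon 3: AGG (Arg) → AAG (Lys) — missense.
Codon 4: AAC (Asn) → AGC (Ser) — missense.
Codon 5: CAT (His) → CGT (Arg) — missense.
Codon 6: GAG (Glu) → GAT (Asp) — missense.
Codon 7: TTA (Leu) → CTA (Leu) — synonymous.
Synonymous: 1 of 7.

1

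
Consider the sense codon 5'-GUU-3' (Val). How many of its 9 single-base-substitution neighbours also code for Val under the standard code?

3

Position 1: none → 0 synonymous.
Position 2: none → 0 synonymous.
Position 3: GUC, GUA, GUG → 3 synonymous.
Total: 0 + 0 + 3 = 3.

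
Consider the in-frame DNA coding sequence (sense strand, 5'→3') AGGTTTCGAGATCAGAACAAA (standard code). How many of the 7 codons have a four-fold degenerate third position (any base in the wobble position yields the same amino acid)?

1

Codon 1 AGG (Arg): third position 2-fold.
Codon 2 TTT (Phe): third position 2-fold.
Codon 3 CGA (Arg): third position 4-fold.
Codon 4 GAT (Asp): third position 2-fold.
Codon 5 CAG (Gln): third position 2-fold.
Codon 6 AAC (Asn): third position 2-fold.
Codon 7 AAA (Lys): third position 2-fold.
Four-fold degenerate third positions: 1.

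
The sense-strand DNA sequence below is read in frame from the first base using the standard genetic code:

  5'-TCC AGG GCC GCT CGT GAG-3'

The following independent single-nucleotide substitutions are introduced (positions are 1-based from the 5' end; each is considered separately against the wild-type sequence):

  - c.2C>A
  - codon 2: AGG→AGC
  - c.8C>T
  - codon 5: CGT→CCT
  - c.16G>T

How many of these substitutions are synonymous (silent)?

0

Codon 1: TCC (Ser) → TAC (Tyr) — missense.
Codon 2: AGG (Arg) → AGC (Ser) — missense.
Codon 3: GCC (Ala) → GTC (Val) — missense.
Codon 5: CGT (Arg) → CCT (Pro) — missense.
Codon 6: GAG (Glu) → TAG (Stop) — nonsense.
Synonymous: 0 of 5.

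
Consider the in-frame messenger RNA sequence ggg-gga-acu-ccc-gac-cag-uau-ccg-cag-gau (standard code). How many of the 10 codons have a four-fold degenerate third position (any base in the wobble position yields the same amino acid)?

5

Codon 1 GGG (Gly): third position 4-fold.
Codon 2 GGA (Gly): third position 4-fold.
Codon 3 ACU (Thr): third position 4-fold.
Codon 4 CCC (Pro): third position 4-fold.
Codon 5 GAC (Asp): third position 2-fold.
Codon 6 CAG (Gln): third position 2-fold.
Codon 7 UAU (Tyr): third position 2-fold.
Codon 8 CCG (Pro): third position 4-fold.
Codon 9 CAG (Gln): third position 2-fold.
Codon 10 GAU (Asp): third position 2-fold.
Four-fold degenerate third positions: 5.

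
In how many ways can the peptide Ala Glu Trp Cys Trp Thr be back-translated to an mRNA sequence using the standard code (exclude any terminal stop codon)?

64

Ala: 4 codons.
Glu: 2 codons.
Trp: 1 codon.
Cys: 2 codons.
Trp: 1 codon.
Thr: 4 codons.
4 × 2 × 1 × 2 × 1 × 4 = 64.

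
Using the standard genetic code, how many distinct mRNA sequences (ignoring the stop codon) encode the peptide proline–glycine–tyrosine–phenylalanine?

64

Pro: 4 codons.
Gly: 4 codons.
Tyr: 2 codons.
Phe: 2 codons.
4 × 4 × 2 × 2 = 64.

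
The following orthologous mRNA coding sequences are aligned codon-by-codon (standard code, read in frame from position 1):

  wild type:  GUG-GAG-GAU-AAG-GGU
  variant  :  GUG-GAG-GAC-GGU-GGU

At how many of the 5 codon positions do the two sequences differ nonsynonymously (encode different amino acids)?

1

Codon 1: GUG Val / GUG Val — identical.
Codon 2: GAG Glu / GAG Glu — identical.
Codon 3: GAU Asp / GAC Asp — synonymous.
Codon 4: AAG Lys / GGU Gly — nonsynonymous.
Codon 5: GGU Gly / GGU Gly — identical.
Nonsynonymous differences: 1.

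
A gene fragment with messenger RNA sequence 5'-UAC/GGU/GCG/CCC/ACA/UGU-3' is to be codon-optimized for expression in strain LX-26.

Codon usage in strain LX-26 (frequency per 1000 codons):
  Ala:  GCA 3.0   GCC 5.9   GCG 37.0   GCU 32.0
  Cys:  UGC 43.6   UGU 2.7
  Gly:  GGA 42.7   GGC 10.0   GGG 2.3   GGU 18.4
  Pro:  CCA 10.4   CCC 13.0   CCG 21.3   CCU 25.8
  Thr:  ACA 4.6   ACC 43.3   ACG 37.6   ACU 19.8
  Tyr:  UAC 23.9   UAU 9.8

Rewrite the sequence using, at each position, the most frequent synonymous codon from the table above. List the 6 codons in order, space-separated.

Codon 1 (Tyr): best is UAC at 23.9.
Codon 2 (Gly): best is GGA at 42.7.
Codon 3 (Ala): best is GCG at 37.0.
Codon 4 (Pro): best is CCU at 25.8.
Codon 5 (Thr): best is ACC at 43.3.
Codon 6 (Cys): best is UGC at 43.6.

UAC GGA GCG CCU ACC UGC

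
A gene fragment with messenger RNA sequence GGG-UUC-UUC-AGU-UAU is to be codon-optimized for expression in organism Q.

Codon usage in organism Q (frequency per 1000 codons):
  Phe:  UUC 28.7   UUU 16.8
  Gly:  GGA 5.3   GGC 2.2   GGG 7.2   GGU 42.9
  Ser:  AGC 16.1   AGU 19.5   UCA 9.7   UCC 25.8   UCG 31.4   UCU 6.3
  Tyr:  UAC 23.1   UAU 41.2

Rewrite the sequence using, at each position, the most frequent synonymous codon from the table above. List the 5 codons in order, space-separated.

GGU UUC UUC UCG UAU

Codon 1 (Gly): best is GGU at 42.9.
Codon 2 (Phe): best is UUC at 28.7.
Codon 3 (Phe): best is UUC at 28.7.
Codon 4 (Ser): best is UCG at 31.4.
Codon 5 (Tyr): best is UAU at 41.2.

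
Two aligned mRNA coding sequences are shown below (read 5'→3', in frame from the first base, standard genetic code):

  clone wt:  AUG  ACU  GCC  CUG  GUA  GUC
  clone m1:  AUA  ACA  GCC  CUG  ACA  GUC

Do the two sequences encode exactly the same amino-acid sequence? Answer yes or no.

Codon 1: AUG Met / AUA Ile — nonsynonymous.
Codon 2: ACU Thr / ACA Thr — synonymous.
Codon 3: GCC Ala / GCC Ala — identical.
Codon 4: CUG Leu / CUG Leu — identical.
Codon 5: GUA Val / ACA Thr — nonsynonymous.
Codon 6: GUC Val / GUC Val — identical.
Nonsynonymous differences: 2 → different protein.

no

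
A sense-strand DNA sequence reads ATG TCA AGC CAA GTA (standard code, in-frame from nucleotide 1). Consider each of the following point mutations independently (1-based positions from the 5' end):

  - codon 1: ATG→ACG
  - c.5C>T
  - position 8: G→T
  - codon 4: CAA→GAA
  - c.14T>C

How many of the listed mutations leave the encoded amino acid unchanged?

0

Codon 1: ATG (Met) → ACG (Thr) — missense.
Codon 2: TCA (Ser) → TTA (Leu) — missense.
Codon 3: AGC (Ser) → ATC (Ile) — missense.
Codon 4: CAA (Gln) → GAA (Glu) — missense.
Codon 5: GTA (Val) → GCA (Ala) — missense.
Synonymous: 0 of 5.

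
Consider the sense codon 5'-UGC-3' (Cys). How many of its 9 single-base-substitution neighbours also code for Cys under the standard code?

Position 1: none → 0 synonymous.
Position 2: none → 0 synonymous.
Position 3: UGU → 1 synonymous.
Total: 0 + 0 + 1 = 1.

1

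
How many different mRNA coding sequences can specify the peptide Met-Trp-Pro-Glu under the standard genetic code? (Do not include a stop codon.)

8

Met: 1 codon.
Trp: 1 codon.
Pro: 4 codons.
Glu: 2 codons.
1 × 1 × 4 × 2 = 8.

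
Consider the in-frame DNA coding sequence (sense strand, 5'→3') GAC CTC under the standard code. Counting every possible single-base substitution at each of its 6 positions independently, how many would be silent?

Codon 1 (GAC, Asp): 1 synonymous substitution.
Codon 2 (CTC, Leu): 3 synonymous substitutions.
Total: 1 + 3 = 4.

4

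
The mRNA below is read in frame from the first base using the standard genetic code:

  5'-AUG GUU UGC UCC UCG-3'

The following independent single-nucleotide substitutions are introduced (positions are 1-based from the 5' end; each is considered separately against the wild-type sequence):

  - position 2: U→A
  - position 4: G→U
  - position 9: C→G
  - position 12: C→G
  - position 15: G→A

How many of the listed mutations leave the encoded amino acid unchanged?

Codon 1: AUG (Met) → AAG (Lys) — missense.
Codon 2: GUU (Val) → UUU (Phe) — missense.
Codon 3: UGC (Cys) → UGG (Trp) — missense.
Codon 4: UCC (Ser) → UCG (Ser) — synonymous.
Codon 5: UCG (Ser) → UCA (Ser) — synonymous.
Synonymous: 2 of 5.

2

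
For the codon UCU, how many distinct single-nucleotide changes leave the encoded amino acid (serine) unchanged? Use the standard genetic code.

3

Position 1: none → 0 synonymous.
Position 2: none → 0 synonymous.
Position 3: UCC, UCA, UCG → 3 synonymous.
Total: 0 + 0 + 3 = 3.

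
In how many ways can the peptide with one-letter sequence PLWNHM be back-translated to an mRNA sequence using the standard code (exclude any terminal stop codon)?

96

Pro: 4 codons.
Leu: 6 codons.
Trp: 1 codon.
Asn: 2 codons.
His: 2 codons.
Met: 1 codon.
4 × 6 × 1 × 2 × 2 × 1 = 96.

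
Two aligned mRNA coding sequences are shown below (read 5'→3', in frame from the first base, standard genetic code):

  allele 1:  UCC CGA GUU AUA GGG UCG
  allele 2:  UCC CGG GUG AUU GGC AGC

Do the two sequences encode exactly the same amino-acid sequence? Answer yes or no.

yes

Codon 1: UCC Ser / UCC Ser — identical.
Codon 2: CGA Arg / CGG Arg — synonymous.
Codon 3: GUU Val / GUG Val — synonymous.
Codon 4: AUA Ile / AUU Ile — synonymous.
Codon 5: GGG Gly / GGC Gly — synonymous.
Codon 6: UCG Ser / AGC Ser — synonymous.
Nonsynonymous differences: 0 → same protein.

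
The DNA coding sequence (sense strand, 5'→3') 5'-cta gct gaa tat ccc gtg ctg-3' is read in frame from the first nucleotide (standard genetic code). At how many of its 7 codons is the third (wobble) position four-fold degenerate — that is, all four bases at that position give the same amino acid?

5

Codon 1 CTA (Leu): third position 4-fold.
Codon 2 GCT (Ala): third position 4-fold.
Codon 3 GAA (Glu): third position 2-fold.
Codon 4 TAT (Tyr): third position 2-fold.
Codon 5 CCC (Pro): third position 4-fold.
Codon 6 GTG (Val): third position 4-fold.
Codon 7 CTG (Leu): third position 4-fold.
Four-fold degenerate third positions: 5.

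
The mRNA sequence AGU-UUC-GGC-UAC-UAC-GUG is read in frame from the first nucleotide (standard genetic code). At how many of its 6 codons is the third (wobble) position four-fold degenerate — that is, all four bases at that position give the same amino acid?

2

Codon 1 AGU (Ser): third position 2-fold.
Codon 2 UUC (Phe): third position 2-fold.
Codon 3 GGC (Gly): third position 4-fold.
Codon 4 UAC (Tyr): third position 2-fold.
Codon 5 UAC (Tyr): third position 2-fold.
Codon 6 GUG (Val): third position 4-fold.
Four-fold degenerate third positions: 2.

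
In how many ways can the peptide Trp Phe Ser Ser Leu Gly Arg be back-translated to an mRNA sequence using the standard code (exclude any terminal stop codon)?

10368

Trp: 1 codon.
Phe: 2 codons.
Ser: 6 codons.
Ser: 6 codons.
Leu: 6 codons.
Gly: 4 codons.
Arg: 6 codons.
1 × 2 × 6 × 6 × 6 × 4 × 6 = 10368.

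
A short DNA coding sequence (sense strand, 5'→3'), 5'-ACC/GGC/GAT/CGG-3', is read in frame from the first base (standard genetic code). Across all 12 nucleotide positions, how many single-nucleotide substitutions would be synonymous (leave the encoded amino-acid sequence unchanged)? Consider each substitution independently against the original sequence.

Codon 1 (ACC, Thr): 3 synonymous substitutions.
Codon 2 (GGC, Gly): 3 synonymous substitutions.
Codon 3 (GAT, Asp): 1 synonymous substitution.
Codon 4 (CGG, Arg): 4 synonymous substitutions.
Total: 3 + 3 + 1 + 4 = 11.

11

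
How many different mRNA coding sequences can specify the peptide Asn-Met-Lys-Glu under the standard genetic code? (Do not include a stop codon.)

Asn: 2 codons.
Met: 1 codon.
Lys: 2 codons.
Glu: 2 codons.
2 × 1 × 2 × 2 = 8.

8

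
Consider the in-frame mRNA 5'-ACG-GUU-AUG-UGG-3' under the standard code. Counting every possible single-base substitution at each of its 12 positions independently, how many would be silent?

Codon 1 (ACG, Thr): 3 synonymous substitutions.
Codon 2 (GUU, Val): 3 synonymous substitutions.
Codon 3 (AUG, Met): 0 synonymous substitutions.
Codon 4 (UGG, Trp): 0 synonymous substitutions.
Total: 3 + 3 + 0 + 0 = 6.

6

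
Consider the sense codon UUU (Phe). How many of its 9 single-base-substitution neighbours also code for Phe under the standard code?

Position 1: none → 0 synonymous.
Position 2: none → 0 synonymous.
Position 3: UUC → 1 synonymous.
Total: 0 + 0 + 1 = 1.

1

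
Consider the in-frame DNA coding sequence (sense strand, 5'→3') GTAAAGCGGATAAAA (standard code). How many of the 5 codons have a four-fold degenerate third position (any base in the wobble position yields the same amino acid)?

Codon 1 GTA (Val): third position 4-fold.
Codon 2 AAG (Lys): third position 2-fold.
Codon 3 CGG (Arg): third position 4-fold.
Codon 4 ATA (Ile): third position 3-fold.
Codon 5 AAA (Lys): third position 2-fold.
Four-fold degenerate third positions: 2.

2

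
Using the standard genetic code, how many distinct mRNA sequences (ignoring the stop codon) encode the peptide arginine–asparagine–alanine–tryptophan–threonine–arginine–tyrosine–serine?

Arg: 6 codons.
Asn: 2 codons.
Ala: 4 codons.
Trp: 1 codon.
Thr: 4 codons.
Arg: 6 codons.
Tyr: 2 codons.
Ser: 6 codons.
6 × 2 × 4 × 1 × 4 × 6 × 2 × 6 = 13824.

13824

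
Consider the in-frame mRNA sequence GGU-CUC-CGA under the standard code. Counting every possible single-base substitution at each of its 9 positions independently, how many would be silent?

10

Codon 1 (GGU, Gly): 3 synonymous substitutions.
Codon 2 (CUC, Leu): 3 synonymous substitutions.
Codon 3 (CGA, Arg): 4 synonymous substitutions.
Total: 3 + 3 + 4 = 10.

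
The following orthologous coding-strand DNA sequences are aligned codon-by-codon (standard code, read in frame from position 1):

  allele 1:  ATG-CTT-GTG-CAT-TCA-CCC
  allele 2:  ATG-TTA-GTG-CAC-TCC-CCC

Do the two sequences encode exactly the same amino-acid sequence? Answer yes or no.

Codon 1: ATG Met / ATG Met — identical.
Codon 2: CTT Leu / TTA Leu — synonymous.
Codon 3: GTG Val / GTG Val — identical.
Codon 4: CAT His / CAC His — synonymous.
Codon 5: TCA Ser / TCC Ser — synonymous.
Codon 6: CCC Pro / CCC Pro — identical.
Nonsynonymous differences: 0 → same protein.

yes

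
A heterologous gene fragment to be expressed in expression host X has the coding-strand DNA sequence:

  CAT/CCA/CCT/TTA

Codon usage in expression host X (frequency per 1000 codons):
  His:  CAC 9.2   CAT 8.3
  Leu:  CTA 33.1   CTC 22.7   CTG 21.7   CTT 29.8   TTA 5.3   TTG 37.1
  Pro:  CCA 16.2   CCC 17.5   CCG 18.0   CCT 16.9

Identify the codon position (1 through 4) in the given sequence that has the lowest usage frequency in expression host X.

4

Codon 1 CAT (His): 8.3 per 1000.
Codon 2 CCA (Pro): 16.2 per 1000.
Codon 3 CCT (Pro): 16.9 per 1000.
Codon 4 TTA (Leu): 5.3 per 1000.
Lowest frequency is 5.3 at codon 4.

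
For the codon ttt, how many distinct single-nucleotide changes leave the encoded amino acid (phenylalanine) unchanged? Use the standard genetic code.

1

Position 1: none → 0 synonymous.
Position 2: none → 0 synonymous.
Position 3: TTC → 1 synonymous.
Total: 0 + 0 + 1 = 1.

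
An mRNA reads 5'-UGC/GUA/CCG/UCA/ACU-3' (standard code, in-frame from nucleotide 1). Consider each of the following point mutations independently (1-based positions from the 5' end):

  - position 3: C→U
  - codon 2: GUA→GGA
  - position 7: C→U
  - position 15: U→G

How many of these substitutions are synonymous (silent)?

Codon 1: UGC (Cys) → UGU (Cys) — synonymous.
Codon 2: GUA (Val) → GGA (Gly) — missense.
Codon 3: CCG (Pro) → UCG (Ser) — missense.
Codon 5: ACU (Thr) → ACG (Thr) — synonymous.
Synonymous: 2 of 4.

2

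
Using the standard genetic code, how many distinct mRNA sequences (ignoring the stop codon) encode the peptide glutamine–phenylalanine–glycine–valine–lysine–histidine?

Gln: 2 codons.
Phe: 2 codons.
Gly: 4 codons.
Val: 4 codons.
Lys: 2 codons.
His: 2 codons.
2 × 2 × 4 × 4 × 2 × 2 = 256.

256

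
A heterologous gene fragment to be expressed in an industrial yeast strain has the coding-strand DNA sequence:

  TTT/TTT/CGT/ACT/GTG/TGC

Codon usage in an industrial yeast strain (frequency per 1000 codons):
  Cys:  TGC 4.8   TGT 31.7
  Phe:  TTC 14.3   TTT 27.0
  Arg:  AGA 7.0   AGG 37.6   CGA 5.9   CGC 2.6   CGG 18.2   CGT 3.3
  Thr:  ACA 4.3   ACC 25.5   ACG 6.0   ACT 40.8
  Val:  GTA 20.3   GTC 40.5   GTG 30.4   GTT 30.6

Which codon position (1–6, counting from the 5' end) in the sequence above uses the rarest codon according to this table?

3

Codon 1 TTT (Phe): 27.0 per 1000.
Codon 2 TTT (Phe): 27.0 per 1000.
Codon 3 CGT (Arg): 3.3 per 1000.
Codon 4 ACT (Thr): 40.8 per 1000.
Codon 5 GTG (Val): 30.4 per 1000.
Codon 6 TGC (Cys): 4.8 per 1000.
Lowest frequency is 3.3 at codon 3.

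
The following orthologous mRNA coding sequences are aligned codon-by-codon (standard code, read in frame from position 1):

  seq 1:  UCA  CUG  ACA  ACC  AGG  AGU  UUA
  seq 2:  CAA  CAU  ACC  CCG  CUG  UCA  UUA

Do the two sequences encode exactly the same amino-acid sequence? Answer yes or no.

no

Codon 1: UCA Ser / CAA Gln — nonsynonymous.
Codon 2: CUG Leu / CAU His — nonsynonymous.
Codon 3: ACA Thr / ACC Thr — synonymous.
Codon 4: ACC Thr / CCG Pro — nonsynonymous.
Codon 5: AGG Arg / CUG Leu — nonsynonymous.
Codon 6: AGU Ser / UCA Ser — synonymous.
Codon 7: UUA Leu / UUA Leu — identical.
Nonsynonymous differences: 4 → different protein.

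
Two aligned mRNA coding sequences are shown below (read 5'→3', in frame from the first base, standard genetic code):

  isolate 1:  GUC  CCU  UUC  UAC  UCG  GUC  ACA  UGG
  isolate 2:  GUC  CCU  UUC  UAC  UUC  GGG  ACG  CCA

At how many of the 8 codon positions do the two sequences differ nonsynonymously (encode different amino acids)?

Codon 1: GUC Val / GUC Val — identical.
Codon 2: CCU Pro / CCU Pro — identical.
Codon 3: UUC Phe / UUC Phe — identical.
Codon 4: UAC Tyr / UAC Tyr — identical.
Codon 5: UCG Ser / UUC Phe — nonsynonymous.
Codon 6: GUC Val / GGG Gly — nonsynonymous.
Codon 7: ACA Thr / ACG Thr — synonymous.
Codon 8: UGG Trp / CCA Pro — nonsynonymous.
Nonsynonymous differences: 3.

3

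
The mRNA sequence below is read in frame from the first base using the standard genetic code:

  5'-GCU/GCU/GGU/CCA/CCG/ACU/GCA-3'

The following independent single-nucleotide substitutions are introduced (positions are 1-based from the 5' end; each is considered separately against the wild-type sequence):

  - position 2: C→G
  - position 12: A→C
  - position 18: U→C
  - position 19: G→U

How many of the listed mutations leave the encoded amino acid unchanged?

2

Codon 1: GCU (Ala) → GGU (Gly) — missense.
Codon 4: CCA (Pro) → CCC (Pro) — synonymous.
Codon 6: ACU (Thr) → ACC (Thr) — synonymous.
Codon 7: GCA (Ala) → UCA (Ser) — missense.
Synonymous: 2 of 4.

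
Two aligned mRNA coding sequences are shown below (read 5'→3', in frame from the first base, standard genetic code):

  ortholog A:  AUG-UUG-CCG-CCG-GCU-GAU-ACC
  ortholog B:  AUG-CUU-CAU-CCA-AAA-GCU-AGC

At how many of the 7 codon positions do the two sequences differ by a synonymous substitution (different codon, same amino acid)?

2

Codon 1: AUG Met / AUG Met — identical.
Codon 2: UUG Leu / CUU Leu — synonymous.
Codon 3: CCG Pro / CAU His — nonsynonymous.
Codon 4: CCG Pro / CCA Pro — synonymous.
Codon 5: GCU Ala / AAA Lys — nonsynonymous.
Codon 6: GAU Asp / GCU Ala — nonsynonymous.
Codon 7: ACC Thr / AGC Ser — nonsynonymous.
Synonymous differences: 2.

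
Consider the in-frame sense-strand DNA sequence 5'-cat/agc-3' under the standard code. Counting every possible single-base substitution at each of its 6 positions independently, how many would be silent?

Codon 1 (CAT, His): 1 synonymous substitution.
Codon 2 (AGC, Ser): 1 synonymous substitution.
Total: 1 + 1 = 2.

2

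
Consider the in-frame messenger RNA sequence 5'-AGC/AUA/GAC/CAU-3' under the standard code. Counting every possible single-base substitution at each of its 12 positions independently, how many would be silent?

5

Codon 1 (AGC, Ser): 1 synonymous substitution.
Codon 2 (AUA, Ile): 2 synonymous substitutions.
Codon 3 (GAC, Asp): 1 synonymous substitution.
Codon 4 (CAU, His): 1 synonymous substitution.
Total: 1 + 2 + 1 + 1 = 5.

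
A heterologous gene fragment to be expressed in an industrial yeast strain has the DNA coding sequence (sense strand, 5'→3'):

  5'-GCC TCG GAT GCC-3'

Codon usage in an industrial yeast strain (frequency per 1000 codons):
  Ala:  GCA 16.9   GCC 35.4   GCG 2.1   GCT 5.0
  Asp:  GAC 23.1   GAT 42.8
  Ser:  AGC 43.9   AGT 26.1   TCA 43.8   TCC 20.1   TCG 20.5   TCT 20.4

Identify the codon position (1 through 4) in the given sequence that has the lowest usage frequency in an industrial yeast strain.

Codon 1 GCC (Ala): 35.4 per 1000.
Codon 2 TCG (Ser): 20.5 per 1000.
Codon 3 GAT (Asp): 42.8 per 1000.
Codon 4 GCC (Ala): 35.4 per 1000.
Lowest frequency is 20.5 at codon 2.

2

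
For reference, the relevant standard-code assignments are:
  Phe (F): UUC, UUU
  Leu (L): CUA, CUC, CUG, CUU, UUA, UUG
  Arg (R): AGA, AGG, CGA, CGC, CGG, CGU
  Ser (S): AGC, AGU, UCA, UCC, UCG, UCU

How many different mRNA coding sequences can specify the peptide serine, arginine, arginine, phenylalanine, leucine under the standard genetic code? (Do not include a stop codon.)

Ser: 6 codons.
Arg: 6 codons.
Arg: 6 codons.
Phe: 2 codons.
Leu: 6 codons.
6 × 6 × 6 × 2 × 6 = 2592.

2592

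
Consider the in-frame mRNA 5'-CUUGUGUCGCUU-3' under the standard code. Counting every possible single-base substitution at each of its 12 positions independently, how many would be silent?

Codon 1 (CUU, Leu): 3 synonymous substitutions.
Codon 2 (GUG, Val): 3 synonymous substitutions.
Codon 3 (UCG, Ser): 3 synonymous substitutions.
Codon 4 (CUU, Leu): 3 synonymous substitutions.
Total: 3 + 3 + 3 + 3 = 12.

12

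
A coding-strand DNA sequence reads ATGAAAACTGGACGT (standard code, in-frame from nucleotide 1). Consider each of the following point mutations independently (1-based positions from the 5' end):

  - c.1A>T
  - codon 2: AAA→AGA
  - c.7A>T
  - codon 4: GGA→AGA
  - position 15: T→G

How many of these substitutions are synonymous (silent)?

Codon 1: ATG (Met) → TTG (Leu) — missense.
Codon 2: AAA (Lys) → AGA (Arg) — missense.
Codon 3: ACT (Thr) → TCT (Ser) — missense.
Codon 4: GGA (Gly) → AGA (Arg) — missense.
Codon 5: CGT (Arg) → CGG (Arg) — synonymous.
Synonymous: 1 of 5.

1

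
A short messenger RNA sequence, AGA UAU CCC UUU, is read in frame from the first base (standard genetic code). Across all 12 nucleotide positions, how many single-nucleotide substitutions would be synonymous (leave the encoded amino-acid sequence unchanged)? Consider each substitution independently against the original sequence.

Codon 1 (AGA, Arg): 2 synonymous substitutions.
Codon 2 (UAU, Tyr): 1 synonymous substitution.
Codon 3 (CCC, Pro): 3 synonymous substitutions.
Codon 4 (UUU, Phe): 1 synonymous substitution.
Total: 2 + 1 + 3 + 1 = 7.

7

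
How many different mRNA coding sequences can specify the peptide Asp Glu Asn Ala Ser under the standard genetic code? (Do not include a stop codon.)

192

Asp: 2 codons.
Glu: 2 codons.
Asn: 2 codons.
Ala: 4 codons.
Ser: 6 codons.
2 × 2 × 2 × 4 × 6 = 192.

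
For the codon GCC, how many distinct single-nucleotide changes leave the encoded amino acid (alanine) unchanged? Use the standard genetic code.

Position 1: none → 0 synonymous.
Position 2: none → 0 synonymous.
Position 3: GCU, GCA, GCG → 3 synonymous.
Total: 0 + 0 + 3 = 3.

3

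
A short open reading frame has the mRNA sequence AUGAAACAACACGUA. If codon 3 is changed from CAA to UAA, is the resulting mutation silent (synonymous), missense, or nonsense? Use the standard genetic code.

nonsense

Position 7 falls in codon 3: CAA → Gln.
After the substitution the codon is UAA → Stop.
The new codon is a stop codon, so this is a nonsense mutation.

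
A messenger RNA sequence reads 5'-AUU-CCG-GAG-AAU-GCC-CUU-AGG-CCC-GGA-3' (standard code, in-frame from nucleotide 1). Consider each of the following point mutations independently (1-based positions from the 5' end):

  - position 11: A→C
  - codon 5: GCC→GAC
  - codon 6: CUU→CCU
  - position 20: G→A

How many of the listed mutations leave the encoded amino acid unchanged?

0

Codon 4: AAU (Asn) → ACU (Thr) — missense.
Codon 5: GCC (Ala) → GAC (Asp) — missense.
Codon 6: CUU (Leu) → CCU (Pro) — missense.
Codon 7: AGG (Arg) → AAG (Lys) — missense.
Synonymous: 0 of 4.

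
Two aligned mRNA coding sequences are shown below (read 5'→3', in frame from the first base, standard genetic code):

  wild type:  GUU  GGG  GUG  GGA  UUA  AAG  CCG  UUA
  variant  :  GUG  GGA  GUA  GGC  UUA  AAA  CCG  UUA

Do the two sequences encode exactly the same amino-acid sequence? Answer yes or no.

yes

Codon 1: GUU Val / GUG Val — synonymous.
Codon 2: GGG Gly / GGA Gly — synonymous.
Codon 3: GUG Val / GUA Val — synonymous.
Codon 4: GGA Gly / GGC Gly — synonymous.
Codon 5: UUA Leu / UUA Leu — identical.
Codon 6: AAG Lys / AAA Lys — synonymous.
Codon 7: CCG Pro / CCG Pro — identical.
Codon 8: UUA Leu / UUA Leu — identical.
Nonsynonymous differences: 0 → same protein.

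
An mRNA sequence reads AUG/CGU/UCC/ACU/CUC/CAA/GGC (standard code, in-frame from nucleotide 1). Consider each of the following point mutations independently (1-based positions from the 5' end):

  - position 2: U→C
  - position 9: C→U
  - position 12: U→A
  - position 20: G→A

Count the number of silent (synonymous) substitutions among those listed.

2

Codon 1: AUG (Met) → ACG (Thr) — missense.
Codon 3: UCC (Ser) → UCU (Ser) — synonymous.
Codon 4: ACU (Thr) → ACA (Thr) — synonymous.
Codon 7: GGC (Gly) → GAC (Asp) — missense.
Synonymous: 2 of 4.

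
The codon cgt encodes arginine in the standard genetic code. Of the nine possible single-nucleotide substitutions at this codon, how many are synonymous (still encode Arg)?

Position 1: none → 0 synonymous.
Position 2: none → 0 synonymous.
Position 3: CGC, CGA, CGG → 3 synonymous.
Total: 0 + 0 + 3 = 3.

3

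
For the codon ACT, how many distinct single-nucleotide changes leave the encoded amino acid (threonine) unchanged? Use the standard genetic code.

3

Position 1: none → 0 synonymous.
Position 2: none → 0 synonymous.
Position 3: ACC, ACA, ACG → 3 synonymous.
Total: 0 + 0 + 3 = 3.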